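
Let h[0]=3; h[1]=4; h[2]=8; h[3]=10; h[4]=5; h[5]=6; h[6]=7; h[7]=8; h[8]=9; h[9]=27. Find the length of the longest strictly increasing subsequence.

8

Track the smallest tail for each achievable length (strict):
3 → extends → [3]
4 → extends → [3, 4]
8 → extends → [3, 4, 8]
10 → extends → [3, 4, 8, 10]
5 → replaces 8 → [3, 4, 5, 10]
6 → replaces 10 → [3, 4, 5, 6]
7 → extends → [3, 4, 5, 6, 7]
8 → extends → [3, 4, 5, 6, 7, 8]
9 → extends → [3, 4, 5, 6, 7, 8, 9]
27 → extends → [3, 4, 5, 6, 7, 8, 9, 27]
Eight tails, so the longest strictly increasing subsequence has length 8 (e.g. 3, 4, 5, 6, 7, 8, 9, 27).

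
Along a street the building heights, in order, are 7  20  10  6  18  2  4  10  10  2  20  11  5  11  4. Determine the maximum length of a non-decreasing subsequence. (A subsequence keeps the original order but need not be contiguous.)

Track the smallest tail for each achievable length (allowing ties):
7 → extends → [7]
20 → extends → [7, 20]
10 → replaces 20 → [7, 10]
6 → replaces 7 → [6, 10]
18 → extends → [6, 10, 18]
2 → replaces 6 → [2, 10, 18]
4 → replaces 10 → [2, 4, 18]
10 → replaces 18 → [2, 4, 10]
10 → extends → [2, 4, 10, 10]
2 → replaces 4 → [2, 2, 10, 10]
20 → extends → [2, 2, 10, 10, 20]
11 → replaces 20 → [2, 2, 10, 10, 11]
5 → replaces 10 → [2, 2, 5, 10, 11]
11 → extends → [2, 2, 5, 10, 11, 11]
4 → replaces 5 → [2, 2, 4, 10, 11, 11]
Six tails, so the longest non-decreasing subsequence has length 6 (e.g. 7, 10, 10, 10, 11, 11).

6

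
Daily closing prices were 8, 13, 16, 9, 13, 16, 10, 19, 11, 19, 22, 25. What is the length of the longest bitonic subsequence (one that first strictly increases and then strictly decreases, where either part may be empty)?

7

inc[i] = longest strictly increasing subsequence ending at i; dec[i] = longest strictly decreasing subsequence starting at i:
i:      1  2  3  4  5  6  7  8  9 10 11 12
a[i]:   8 13 16  9 13 16 10 19 11 19 22 25
inc:    1  2  3  2  3  4  3  5  4  5  6  7
dec:    1  2  3  1  2  2  1  2  1  1  1  1
Best peak at i=12 (value 25): inc=7, dec=1, length 7+1−1 = 7.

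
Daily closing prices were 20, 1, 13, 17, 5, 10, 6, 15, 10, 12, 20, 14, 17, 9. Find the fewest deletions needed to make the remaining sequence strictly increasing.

Fewest deletions = n − (longest strictly increasing subsequence).
i:      1  2  3  4  5  6  7  8  9 10 11 12 13 14
a[i]:  20  1 13 17  5 10  6 15 10 12 20 14 17  9
dp:     1  1  2  3  2  3  3  4  4  5  6  6  7  4
max dp = 7, so deletions = 14 − 7 = 7.

7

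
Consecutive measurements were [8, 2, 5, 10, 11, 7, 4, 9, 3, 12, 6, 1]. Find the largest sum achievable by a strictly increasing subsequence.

41

Let S[i] be the best sum of a strictly increasing subsequence ending at i:
i:      1  2  3  4  5  6  7  8  9 10 11 12
a[i]:   8  2  5 10 11  7  4  9  3 12  6  1
S:      8  2  7 18 29 14  6 23  5 41 13  1
Maximum is 41 (e.g. 8 + 10 + 11 + 12).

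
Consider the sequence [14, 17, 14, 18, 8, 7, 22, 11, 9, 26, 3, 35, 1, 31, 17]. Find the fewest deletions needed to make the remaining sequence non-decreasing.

9

Fewest deletions = n − (longest non-decreasing subsequence).
i:      1  2  3  4  5  6  7  8  9 10 11 12 13 14 15
a[i]:  14 17 14 18  8  7 22 11  9 26  3 35  1 31 17
dp:     1  2  2  3  1  1  4  2  2  5  1  6  1  6  3
max dp = 6, so deletions = 15 − 6 = 9.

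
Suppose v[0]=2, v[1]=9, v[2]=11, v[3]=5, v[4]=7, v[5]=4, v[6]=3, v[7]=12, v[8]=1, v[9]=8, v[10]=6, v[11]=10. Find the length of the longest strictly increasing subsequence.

5

Let dp[i] be the length of the longest such subsequence ending at index i:
i:      0  1  2  3  4  5  6  7  8  9 10 11
v[i]:   2  9 11  5  7  4  3 12  1  8  6 10
dp:     1  2  3  2  3  2  2  4  1  4  3  5
Maximum dp value is 5.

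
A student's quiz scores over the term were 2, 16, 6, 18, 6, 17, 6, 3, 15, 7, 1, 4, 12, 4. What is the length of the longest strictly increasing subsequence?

4

Track the smallest tail for each achievable length (strict):
2 → extends → [2]
16 → extends → [2, 16]
6 → replaces 16 → [2, 6]
18 → extends → [2, 6, 18]
6 → already a tail → [2, 6, 18]
17 → replaces 18 → [2, 6, 17]
6 → already a tail → [2, 6, 17]
3 → replaces 6 → [2, 3, 17]
15 → replaces 17 → [2, 3, 15]
7 → replaces 15 → [2, 3, 7]
1 → replaces 2 → [1, 3, 7]
4 → replaces 7 → [1, 3, 4]
12 → extends → [1, 3, 4, 12]
4 → already a tail → [1, 3, 4, 12]
Four tails, so the longest strictly increasing subsequence has length 4 (e.g. 2, 6, 7, 12).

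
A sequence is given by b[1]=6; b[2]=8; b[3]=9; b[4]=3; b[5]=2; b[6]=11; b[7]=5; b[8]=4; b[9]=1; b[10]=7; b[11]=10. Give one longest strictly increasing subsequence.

Patience tails give the LIS length; then backtrack through the dp parents:
6 → extends → [6]
8 → extends → [6, 8]
9 → extends → [6, 8, 9]
3 → replaces 6 → [3, 8, 9]
2 → replaces 3 → [2, 8, 9]
11 → extends → [2, 8, 9, 11]
5 → replaces 8 → [2, 5, 9, 11]
4 → replaces 5 → [2, 4, 9, 11]
1 → replaces 2 → [1, 4, 9, 11]
7 → replaces 9 → [1, 4, 7, 11]
10 → replaces 11 → [1, 4, 7, 10]
Length 4; one witness is 6, 8, 9, 11.

6, 8, 9, 11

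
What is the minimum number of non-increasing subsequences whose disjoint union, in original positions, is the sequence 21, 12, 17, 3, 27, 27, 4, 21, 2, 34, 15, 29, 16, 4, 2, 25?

Place each on the leftmost legal pile:
21 → new pile 1 (tops now [21])
12 → pile 1 (tops now [12])
17 → new pile 2 (tops now [12, 17])
3 → pile 1 (tops now [3, 17])
27 → new pile 3 (tops now [3, 17, 27])
27 → pile 3 (tops now [3, 17, 27])
4 → pile 2 (tops now [3, 4, 27])
21 → pile 3 (tops now [3, 4, 21])
2 → pile 1 (tops now [2, 4, 21])
34 → new pile 4 (tops now [2, 4, 21, 34])
15 → pile 3 (tops now [2, 4, 15, 34])
29 → pile 4 (tops now [2, 4, 15, 29])
16 → pile 4 (tops now [2, 4, 15, 16])
4 → pile 2 (tops now [2, 4, 15, 16])
2 → pile 1 (tops now [2, 4, 15, 16])
25 → new pile 5 (tops now [2, 4, 15, 16, 25])
Five piles.

5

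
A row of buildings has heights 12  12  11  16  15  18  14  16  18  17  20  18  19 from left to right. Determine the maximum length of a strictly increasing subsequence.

Let dp[i] be the length of the longest such subsequence ending at index i:
i:      1  2  3  4  5  6  7  8  9 10 11 12 13
a[i]:  12 12 11 16 15 18 14 16 18 17 20 18 19
dp:     1  1  1  2  2  3  2  3  4  4  5  5  6
Maximum dp value is 6.

6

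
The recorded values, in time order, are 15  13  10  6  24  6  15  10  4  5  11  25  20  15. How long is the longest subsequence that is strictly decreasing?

Negate each value so 'decreasing' becomes 'increasing', then run patience tails on the negated sequence:
-15 → extends → [-15]
-13 → extends → [-15, -13]
-10 → extends → [-15, -13, -10]
-6 → extends → [-15, -13, -10, -6]
-24 → replaces -15 → [-24, -13, -10, -6]
-6 → already a tail → [-24, -13, -10, -6]
-15 → replaces -13 → [-24, -15, -10, -6]
-10 → already a tail → [-24, -15, -10, -6]
-4 → extends → [-24, -15, -10, -6, -4]
-5 → replaces -4 → [-24, -15, -10, -6, -5]
-11 → replaces -10 → [-24, -15, -11, -6, -5]
-25 → replaces -24 → [-25, -15, -11, -6, -5]
-20 → replaces -15 → [-25, -20, -11, -6, -5]
-15 → replaces -11 → [-25, -20, -15, -6, -5]
Five tails, so the longest strictly decreasing subsequence of the original has length 5.

5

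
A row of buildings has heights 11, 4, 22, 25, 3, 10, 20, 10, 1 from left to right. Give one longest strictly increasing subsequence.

Patience tails give the LIS length; then backtrack through the dp parents:
11 → extends → [11]
4 → replaces 11 → [4]
22 → extends → [4, 22]
25 → extends → [4, 22, 25]
3 → replaces 4 → [3, 22, 25]
10 → replaces 22 → [3, 10, 25]
20 → replaces 25 → [3, 10, 20]
10 → already a tail → [3, 10, 20]
1 → replaces 3 → [1, 10, 20]
Length 3; one witness is 11, 22, 25.

11, 22, 25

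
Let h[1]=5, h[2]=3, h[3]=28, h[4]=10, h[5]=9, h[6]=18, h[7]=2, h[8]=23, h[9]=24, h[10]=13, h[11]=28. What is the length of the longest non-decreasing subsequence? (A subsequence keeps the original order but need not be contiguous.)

6

Track the smallest tail for each achievable length (allowing ties):
5 → extends → [5]
3 → replaces 5 → [3]
28 → extends → [3, 28]
10 → replaces 28 → [3, 10]
9 → replaces 10 → [3, 9]
18 → extends → [3, 9, 18]
2 → replaces 3 → [2, 9, 18]
23 → extends → [2, 9, 18, 23]
24 → extends → [2, 9, 18, 23, 24]
13 → replaces 18 → [2, 9, 13, 23, 24]
28 → extends → [2, 9, 13, 23, 24, 28]
Six tails, so the longest non-decreasing subsequence has length 6 (e.g. 5, 10, 18, 23, 24, 28).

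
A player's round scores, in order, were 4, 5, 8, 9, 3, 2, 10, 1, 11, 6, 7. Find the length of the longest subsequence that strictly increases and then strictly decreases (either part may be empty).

7

inc[i] = longest strictly increasing subsequence ending at i; dec[i] = longest strictly decreasing subsequence starting at i:
i:      1  2  3  4  5  6  7  8  9 10 11
a[i]:   4  5  8  9  3  2 10  1 11  6  7
inc:    1  2  3  4  1  1  5  1  6  3  4
dec:    4  4  4  4  3  2  2  1  2  1  1
Best peak at i=4 (value 9): inc=4, dec=4, length 4+4−1 = 7.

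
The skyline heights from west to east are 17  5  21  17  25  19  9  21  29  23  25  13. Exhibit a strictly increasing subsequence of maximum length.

5, 17, 19, 21, 23, 25

Patience tails give the LIS length; then backtrack through the dp parents:
17 → extends → [17]
5 → replaces 17 → [5]
21 → extends → [5, 21]
17 → replaces 21 → [5, 17]
25 → extends → [5, 17, 25]
19 → replaces 25 → [5, 17, 19]
9 → replaces 17 → [5, 9, 19]
21 → extends → [5, 9, 19, 21]
29 → extends → [5, 9, 19, 21, 29]
23 → replaces 29 → [5, 9, 19, 21, 23]
25 → extends → [5, 9, 19, 21, 23, 25]
13 → replaces 19 → [5, 9, 13, 21, 23, 25]
Length 6; one witness is 5, 17, 19, 21, 23, 25.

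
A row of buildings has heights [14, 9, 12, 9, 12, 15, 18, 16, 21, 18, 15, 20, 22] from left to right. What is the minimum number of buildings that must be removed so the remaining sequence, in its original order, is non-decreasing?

5

Fewest deletions = n − (longest non-decreasing subsequence).
i:      1  2  3  4  5  6  7  8  9 10 11 12 13
a[i]:  14  9 12  9 12 15 18 16 21 18 15 20 22
dp:     1  1  2  2  3  4  5  5  6  6  5  7  8
max dp = 8, so deletions = 13 − 8 = 5.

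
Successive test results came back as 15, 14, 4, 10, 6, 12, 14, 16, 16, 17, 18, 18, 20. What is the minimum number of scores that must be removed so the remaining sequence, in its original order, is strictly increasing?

Fewest deletions = n − (longest strictly increasing subsequence).
Patience tails:
15 → extends → [15]
14 → replaces 15 → [14]
4 → replaces 14 → [4]
10 → extends → [4, 10]
6 → replaces 10 → [4, 6]
12 → extends → [4, 6, 12]
14 → extends → [4, 6, 12, 14]
16 → extends → [4, 6, 12, 14, 16]
16 → already a tail → [4, 6, 12, 14, 16]
17 → extends → [4, 6, 12, 14, 16, 17]
18 → extends → [4, 6, 12, 14, 16, 17, 18]
18 → already a tail → [4, 6, 12, 14, 16, 17, 18]
20 → extends → [4, 6, 12, 14, 16, 17, 18, 20]
Longest strictly increasing subsequence has length 8, so deletions = 13 − 8 = 5.

5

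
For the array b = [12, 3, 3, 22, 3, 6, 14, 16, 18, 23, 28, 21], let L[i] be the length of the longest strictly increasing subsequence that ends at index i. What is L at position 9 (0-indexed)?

dp[i] = 1 + max{dp[j] : j<i, b[j]<b[i]} (or 1 if no such j):
i:      0  1  2  3  4  5  6  7  8  9 10 11
b[i]:  12  3  3 22  3  6 14 16 18 23 28 21
dp:     1  1  1  2  1  2  3  4  5  6  7  6
At index 9 the value is 6.

6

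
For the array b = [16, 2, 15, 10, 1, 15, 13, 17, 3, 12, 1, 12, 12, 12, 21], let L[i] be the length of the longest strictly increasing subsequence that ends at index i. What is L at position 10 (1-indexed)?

dp[i] = 1 + max{dp[j] : j<i, b[j]<b[i]} (or 1 if no such j):
i:      1  2  3  4  5  6  7  8  9 10 11 12 13 14 15
b[i]:  16  2 15 10  1 15 13 17  3 12  1 12 12 12 21
dp:     1  1  2  2  1  3  3  4  2  3  1  3  3  3  5
At index 10 the value is 3.

3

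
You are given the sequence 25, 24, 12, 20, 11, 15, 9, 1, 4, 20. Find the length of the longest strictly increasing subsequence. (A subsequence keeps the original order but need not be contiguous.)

Let dp[i] be the length of the longest such subsequence ending at index i:
i:      1  2  3  4  5  6  7  8  9 10
a[i]:  25 24 12 20 11 15  9  1  4 20
dp:     1  1  1  2  1  2  1  1  2  3
Maximum dp value is 3.

3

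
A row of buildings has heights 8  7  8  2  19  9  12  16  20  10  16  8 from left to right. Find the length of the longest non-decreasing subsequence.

6

Track the smallest tail for each achievable length (allowing ties):
8 → extends → [8]
7 → replaces 8 → [7]
8 → extends → [7, 8]
2 → replaces 7 → [2, 8]
19 → extends → [2, 8, 19]
9 → replaces 19 → [2, 8, 9]
12 → extends → [2, 8, 9, 12]
16 → extends → [2, 8, 9, 12, 16]
20 → extends → [2, 8, 9, 12, 16, 20]
10 → replaces 12 → [2, 8, 9, 10, 16, 20]
16 → replaces 20 → [2, 8, 9, 10, 16, 16]
8 → replaces 9 → [2, 8, 8, 10, 16, 16]
Six tails, so the longest non-decreasing subsequence has length 6 (e.g. 8, 8, 9, 12, 16, 20).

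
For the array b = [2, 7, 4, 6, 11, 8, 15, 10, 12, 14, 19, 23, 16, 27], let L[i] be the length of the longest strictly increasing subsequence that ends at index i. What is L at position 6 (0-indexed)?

5

dp[i] = 1 + max{dp[j] : j<i, b[j]<b[i]} (or 1 if no such j):
i:      0  1  2  3  4  5  6  7  8  9 10 11 12 13
b[i]:   2  7  4  6 11  8 15 10 12 14 19 23 16 27
dp:     1  2  2  3  4  4  5  5  6  7  8  9  8 10
At index 6 the value is 5.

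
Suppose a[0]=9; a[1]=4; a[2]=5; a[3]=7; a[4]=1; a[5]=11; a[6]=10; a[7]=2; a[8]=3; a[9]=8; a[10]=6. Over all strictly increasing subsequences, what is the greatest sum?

27

Let S[i] be the best sum of a strictly increasing subsequence ending at i:
i:      0  1  2  3  4  5  6  7  8  9 10
a[i]:   9  4  5  7  1 11 10  2  3  8  6
S:      9  4  9 16  1 27 26  3  6 24 15
Maximum is 27 (e.g. 4 + 5 + 7 + 11).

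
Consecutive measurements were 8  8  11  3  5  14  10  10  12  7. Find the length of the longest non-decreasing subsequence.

Let dp[i] be the length of the longest such subsequence ending at index i:
i:      1  2  3  4  5  6  7  8  9 10
a[i]:   8  8 11  3  5 14 10 10 12  7
dp:     1  2  3  1  2  4  3  4  5  3
Maximum dp value is 5.

5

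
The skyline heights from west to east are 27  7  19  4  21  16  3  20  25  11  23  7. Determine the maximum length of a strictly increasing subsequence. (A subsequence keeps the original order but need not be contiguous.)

Let dp[i] be the length of the longest such subsequence ending at index i:
i:      1  2  3  4  5  6  7  8  9 10 11 12
a[i]:  27  7 19  4 21 16  3 20 25 11 23  7
dp:     1  1  2  1  3  2  1  3  4  2  4  2
Maximum dp value is 4.

4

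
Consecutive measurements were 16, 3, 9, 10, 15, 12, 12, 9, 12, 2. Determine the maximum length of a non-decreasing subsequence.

6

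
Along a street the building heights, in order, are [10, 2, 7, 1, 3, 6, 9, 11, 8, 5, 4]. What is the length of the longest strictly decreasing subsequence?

Negate each value so 'decreasing' becomes 'increasing', then run patience tails on the negated sequence:
-10 → extends → [-10]
-2 → extends → [-10, -2]
-7 → replaces -2 → [-10, -7]
-1 → extends → [-10, -7, -1]
-3 → replaces -1 → [-10, -7, -3]
-6 → replaces -3 → [-10, -7, -6]
-9 → replaces -7 → [-10, -9, -6]
-11 → replaces -10 → [-11, -9, -6]
-8 → replaces -6 → [-11, -9, -8]
-5 → extends → [-11, -9, -8, -5]
-4 → extends → [-11, -9, -8, -5, -4]
Five tails, so the longest strictly decreasing subsequence of the original has length 5.

5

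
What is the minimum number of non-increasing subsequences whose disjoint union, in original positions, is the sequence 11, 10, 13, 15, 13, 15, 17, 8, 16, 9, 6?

4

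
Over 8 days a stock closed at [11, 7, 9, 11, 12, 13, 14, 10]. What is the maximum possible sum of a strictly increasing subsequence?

66

Let S[i] be the best sum of a strictly increasing subsequence ending at i:
i:      1  2  3  4  5  6  7  8
a[i]:  11  7  9 11 12 13 14 10
S:     11  7 16 27 39 52 66 26
Maximum is 66 (e.g. 7 + 9 + 11 + 12 + 13 + 14).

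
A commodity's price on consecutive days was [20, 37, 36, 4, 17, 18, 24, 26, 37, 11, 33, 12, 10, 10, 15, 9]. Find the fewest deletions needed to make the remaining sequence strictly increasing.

10

Fewest deletions = n − (longest strictly increasing subsequence).
i:      1  2  3  4  5  6  7  8  9 10 11 12 13 14 15 16
a[i]:  20 37 36  4 17 18 24 26 37 11 33 12 10 10 15  9
dp:     1  2  2  1  2  3  4  5  6  2  6  3  2  2  4  2
max dp = 6, so deletions = 16 − 6 = 10.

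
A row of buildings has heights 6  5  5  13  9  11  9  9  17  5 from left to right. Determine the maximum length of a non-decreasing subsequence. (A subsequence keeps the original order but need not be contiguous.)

6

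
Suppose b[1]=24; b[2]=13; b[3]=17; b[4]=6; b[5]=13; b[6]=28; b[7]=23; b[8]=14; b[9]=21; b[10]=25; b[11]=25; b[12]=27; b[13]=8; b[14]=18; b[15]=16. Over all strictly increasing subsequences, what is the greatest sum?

Let S[i] be the best sum of a strictly increasing subsequence ending at i:
i:       1   2   3   4   5   6   7   8   9  10  11  12  13  14  15
b[i]:   24  13  17   6  13  28  23  14  21  25  25  27   8  18  16
S:      24  13  30   6  19  58  53  33  54  79  79 106  14  51  49
Maximum is 106 (e.g. 6 + 13 + 14 + 21 + 25 + 27).

106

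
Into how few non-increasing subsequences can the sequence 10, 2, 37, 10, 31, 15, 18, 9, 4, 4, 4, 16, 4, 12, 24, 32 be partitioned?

6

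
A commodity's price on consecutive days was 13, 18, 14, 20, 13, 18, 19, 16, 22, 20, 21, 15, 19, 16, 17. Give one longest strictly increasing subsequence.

Patience tails give the LIS length; then backtrack through the dp parents:
13 → extends → [13]
18 → extends → [13, 18]
14 → replaces 18 → [13, 14]
20 → extends → [13, 14, 20]
13 → already a tail → [13, 14, 20]
18 → replaces 20 → [13, 14, 18]
19 → extends → [13, 14, 18, 19]
16 → replaces 18 → [13, 14, 16, 19]
22 → extends → [13, 14, 16, 19, 22]
20 → replaces 22 → [13, 14, 16, 19, 20]
21 → extends → [13, 14, 16, 19, 20, 21]
15 → replaces 16 → [13, 14, 15, 19, 20, 21]
19 → already a tail → [13, 14, 15, 19, 20, 21]
16 → replaces 19 → [13, 14, 15, 16, 20, 21]
17 → replaces 20 → [13, 14, 15, 16, 17, 21]
Length 6; one witness is 13, 14, 18, 19, 20, 21.

13, 14, 18, 19, 20, 21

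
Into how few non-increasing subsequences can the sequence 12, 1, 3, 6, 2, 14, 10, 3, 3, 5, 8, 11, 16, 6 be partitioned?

Place each on the leftmost legal pile:
12 → new pile 1 (tops now [12])
1 → pile 1 (tops now [1])
3 → new pile 2 (tops now [1, 3])
6 → new pile 3 (tops now [1, 3, 6])
2 → pile 2 (tops now [1, 2, 6])
14 → new pile 4 (tops now [1, 2, 6, 14])
10 → pile 4 (tops now [1, 2, 6, 10])
3 → pile 3 (tops now [1, 2, 3, 10])
3 → pile 3 (tops now [1, 2, 3, 10])
5 → pile 4 (tops now [1, 2, 3, 5])
8 → new pile 5 (tops now [1, 2, 3, 5, 8])
11 → new pile 6 (tops now [1, 2, 3, 5, 8, 11])
16 → new pile 7 (tops now [1, 2, 3, 5, 8, 11, 16])
6 → pile 5 (tops now [1, 2, 3, 5, 6, 11, 16])
Seven piles.

7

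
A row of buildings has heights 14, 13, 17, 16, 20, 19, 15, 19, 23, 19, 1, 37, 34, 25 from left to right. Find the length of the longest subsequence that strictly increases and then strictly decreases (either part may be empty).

7

inc[i] = longest strictly increasing subsequence ending at i; dec[i] = longest strictly decreasing subsequence starting at i:
i:      1  2  3  4  5  6  7  8  9 10 11 12 13 14
a[i]:  14 13 17 16 20 19 15 19 23 19  1 37 34 25
inc:    1  1  2  2  3  3  2  3  4  3  1  5  5  5
dec:    3  2  4  3  4  3  2  2  3  2  1  3  2  1
Best peak at i=12 (value 37): inc=5, dec=3, length 5+3−1 = 7.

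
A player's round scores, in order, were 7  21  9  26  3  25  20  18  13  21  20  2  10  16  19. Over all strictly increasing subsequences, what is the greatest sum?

Let S[i] be the best sum of a strictly increasing subsequence ending at i:
i:      1  2  3  4  5  6  7  8  9 10 11 12 13 14 15
a[i]:   7 21  9 26  3 25 20 18 13 21 20  2 10 16 19
S:      7 28 16 54  3 53 36 34 29 57 54  2 26 45 64
Maximum is 64 (e.g. 7 + 9 + 13 + 16 + 19).

64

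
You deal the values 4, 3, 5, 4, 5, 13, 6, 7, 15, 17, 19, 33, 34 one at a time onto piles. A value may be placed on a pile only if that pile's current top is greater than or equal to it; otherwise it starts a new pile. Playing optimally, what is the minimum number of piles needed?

Place each on the leftmost legal pile:
4 → new pile 1 (tops now [4])
3 → pile 1 (tops now [3])
5 → new pile 2 (tops now [3, 5])
4 → pile 2 (tops now [3, 4])
5 → new pile 3 (tops now [3, 4, 5])
13 → new pile 4 (tops now [3, 4, 5, 13])
6 → pile 4 (tops now [3, 4, 5, 6])
7 → new pile 5 (tops now [3, 4, 5, 6, 7])
15 → new pile 6 (tops now [3, 4, 5, 6, 7, 15])
17 → new pile 7 (tops now [3, 4, 5, 6, 7, 15, 17])
19 → new pile 8 (tops now [3, 4, 5, 6, 7, 15, 17, 19])
33 → new pile 9 (tops now [3, 4, 5, 6, 7, 15, 17, 19, 33])
34 → new pile 10 (tops now [3, 4, 5, 6, 7, 15, 17, 19, 33, 34])
Ten piles.

10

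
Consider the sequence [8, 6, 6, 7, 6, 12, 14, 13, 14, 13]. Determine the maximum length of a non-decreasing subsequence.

6

Let dp[i] be the length of the longest such subsequence ending at index i:
i:      1  2  3  4  5  6  7  8  9 10
a[i]:   8  6  6  7  6 12 14 13 14 13
dp:     1  1  2  3  3  4  5  5  6  6
Maximum dp value is 6.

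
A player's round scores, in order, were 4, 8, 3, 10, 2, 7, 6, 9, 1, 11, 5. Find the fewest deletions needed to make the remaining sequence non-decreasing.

7

Fewest deletions = n − (longest non-decreasing subsequence).
i:      1  2  3  4  5  6  7  8  9 10 11
a[i]:   4  8  3 10  2  7  6  9  1 11  5
dp:     1  2  1  3  1  2  2  3  1  4  2
max dp = 4, so deletions = 11 − 4 = 7.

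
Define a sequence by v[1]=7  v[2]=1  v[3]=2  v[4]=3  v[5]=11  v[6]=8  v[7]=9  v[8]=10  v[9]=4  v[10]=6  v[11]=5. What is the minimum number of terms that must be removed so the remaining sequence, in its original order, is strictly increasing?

5

Fewest deletions = n − (longest strictly increasing subsequence).
Patience tails:
7 → extends → [7]
1 → replaces 7 → [1]
2 → extends → [1, 2]
3 → extends → [1, 2, 3]
11 → extends → [1, 2, 3, 11]
8 → replaces 11 → [1, 2, 3, 8]
9 → extends → [1, 2, 3, 8, 9]
10 → extends → [1, 2, 3, 8, 9, 10]
4 → replaces 8 → [1, 2, 3, 4, 9, 10]
6 → replaces 9 → [1, 2, 3, 4, 6, 10]
5 → replaces 6 → [1, 2, 3, 4, 5, 10]
Longest strictly increasing subsequence has length 6, so deletions = 11 − 6 = 5.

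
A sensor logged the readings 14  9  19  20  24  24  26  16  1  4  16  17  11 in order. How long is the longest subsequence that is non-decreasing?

Track the smallest tail for each achievable length (allowing ties):
14 → extends → [14]
9 → replaces 14 → [9]
19 → extends → [9, 19]
20 → extends → [9, 19, 20]
24 → extends → [9, 19, 20, 24]
24 → extends → [9, 19, 20, 24, 24]
26 → extends → [9, 19, 20, 24, 24, 26]
16 → replaces 19 → [9, 16, 20, 24, 24, 26]
1 → replaces 9 → [1, 16, 20, 24, 24, 26]
4 → replaces 16 → [1, 4, 20, 24, 24, 26]
16 → replaces 20 → [1, 4, 16, 24, 24, 26]
17 → replaces 24 → [1, 4, 16, 17, 24, 26]
11 → replaces 16 → [1, 4, 11, 17, 24, 26]
Six tails, so the longest non-decreasing subsequence has length 6 (e.g. 14, 19, 20, 24, 24, 26).

6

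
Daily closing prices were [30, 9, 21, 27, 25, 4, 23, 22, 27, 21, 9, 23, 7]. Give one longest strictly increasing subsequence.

Patience tails give the LIS length; then backtrack through the dp parents:
30 → extends → [30]
9 → replaces 30 → [9]
21 → extends → [9, 21]
27 → extends → [9, 21, 27]
25 → replaces 27 → [9, 21, 25]
4 → replaces 9 → [4, 21, 25]
23 → replaces 25 → [4, 21, 23]
22 → replaces 23 → [4, 21, 22]
27 → extends → [4, 21, 22, 27]
21 → already a tail → [4, 21, 22, 27]
9 → replaces 21 → [4, 9, 22, 27]
23 → replaces 27 → [4, 9, 22, 23]
7 → replaces 9 → [4, 7, 22, 23]
Length 4; one witness is 9, 21, 25, 27.

9, 21, 25, 27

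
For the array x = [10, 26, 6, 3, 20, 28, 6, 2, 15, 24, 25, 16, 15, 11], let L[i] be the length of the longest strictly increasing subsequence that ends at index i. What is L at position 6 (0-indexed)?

2

dp[i] = 1 + max{dp[j] : j<i, x[j]<x[i]} (or 1 if no such j):
i:      0  1  2  3  4  5  6  7  8  9 10 11 12 13
x[i]:  10 26  6  3 20 28  6  2 15 24 25 16 15 11
dp:     1  2  1  1  2  3  2  1  3  4  5  4  3  3
At index 6 the value is 2.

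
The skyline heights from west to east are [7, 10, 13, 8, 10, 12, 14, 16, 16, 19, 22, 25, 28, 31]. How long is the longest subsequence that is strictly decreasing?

2

Negate each value so 'decreasing' becomes 'increasing', then run patience tails on the negated sequence:
-7 → extends → [-7]
-10 → replaces -7 → [-10]
-13 → replaces -10 → [-13]
-8 → extends → [-13, -8]
-10 → replaces -8 → [-13, -10]
-12 → replaces -10 → [-13, -12]
-14 → replaces -13 → [-14, -12]
-16 → replaces -14 → [-16, -12]
-16 → already a tail → [-16, -12]
-19 → replaces -16 → [-19, -12]
-22 → replaces -19 → [-22, -12]
-25 → replaces -22 → [-25, -12]
-28 → replaces -25 → [-28, -12]
-31 → replaces -28 → [-31, -12]
Two tails, so the longest strictly decreasing subsequence of the original has length 2.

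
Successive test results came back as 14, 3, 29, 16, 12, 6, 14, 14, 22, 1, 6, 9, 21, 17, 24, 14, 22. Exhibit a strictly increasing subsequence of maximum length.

Patience tails give the LIS length; then backtrack through the dp parents:
14 → extends → [14]
3 → replaces 14 → [3]
29 → extends → [3, 29]
16 → replaces 29 → [3, 16]
12 → replaces 16 → [3, 12]
6 → replaces 12 → [3, 6]
14 → extends → [3, 6, 14]
14 → already a tail → [3, 6, 14]
22 → extends → [3, 6, 14, 22]
1 → replaces 3 → [1, 6, 14, 22]
6 → already a tail → [1, 6, 14, 22]
9 → replaces 14 → [1, 6, 9, 22]
21 → replaces 22 → [1, 6, 9, 21]
17 → replaces 21 → [1, 6, 9, 17]
24 → extends → [1, 6, 9, 17, 24]
14 → replaces 17 → [1, 6, 9, 14, 24]
22 → replaces 24 → [1, 6, 9, 14, 22]
Length 5; one witness is 3, 12, 14, 22, 24.

3, 12, 14, 22, 24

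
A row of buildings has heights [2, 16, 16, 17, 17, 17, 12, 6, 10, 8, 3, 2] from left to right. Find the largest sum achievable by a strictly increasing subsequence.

35

Let S[i] be the best sum of a strictly increasing subsequence ending at i:
i:      1  2  3  4  5  6  7  8  9 10 11 12
a[i]:   2 16 16 17 17 17 12  6 10  8  3  2
S:      2 18 18 35 35 35 14  8 18 16  5  2
Maximum is 35 (e.g. 2 + 16 + 17).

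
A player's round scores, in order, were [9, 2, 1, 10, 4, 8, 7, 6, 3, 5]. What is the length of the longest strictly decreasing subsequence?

5

Negate each value so 'decreasing' becomes 'increasing', then run patience tails on the negated sequence:
-9 → extends → [-9]
-2 → extends → [-9, -2]
-1 → extends → [-9, -2, -1]
-10 → replaces -9 → [-10, -2, -1]
-4 → replaces -2 → [-10, -4, -1]
-8 → replaces -4 → [-10, -8, -1]
-7 → replaces -1 → [-10, -8, -7]
-6 → extends → [-10, -8, -7, -6]
-3 → extends → [-10, -8, -7, -6, -3]
-5 → replaces -3 → [-10, -8, -7, -6, -5]
Five tails, so the longest strictly decreasing subsequence of the original has length 5.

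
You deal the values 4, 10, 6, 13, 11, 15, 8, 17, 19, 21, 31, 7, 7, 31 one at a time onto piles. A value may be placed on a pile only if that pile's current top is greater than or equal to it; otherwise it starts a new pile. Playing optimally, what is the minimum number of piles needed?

Place each on the leftmost legal pile:
4 → new pile 1 (tops now [4])
10 → new pile 2 (tops now [4, 10])
6 → pile 2 (tops now [4, 6])
13 → new pile 3 (tops now [4, 6, 13])
11 → pile 3 (tops now [4, 6, 11])
15 → new pile 4 (tops now [4, 6, 11, 15])
8 → pile 3 (tops now [4, 6, 8, 15])
17 → new pile 5 (tops now [4, 6, 8, 15, 17])
19 → new pile 6 (tops now [4, 6, 8, 15, 17, 19])
21 → new pile 7 (tops now [4, 6, 8, 15, 17, 19, 21])
31 → new pile 8 (tops now [4, 6, 8, 15, 17, 19, 21, 31])
7 → pile 3 (tops now [4, 6, 7, 15, 17, 19, 21, 31])
7 → pile 3 (tops now [4, 6, 7, 15, 17, 19, 21, 31])
31 → pile 8 (tops now [4, 6, 7, 15, 17, 19, 21, 31])
Eight piles.

8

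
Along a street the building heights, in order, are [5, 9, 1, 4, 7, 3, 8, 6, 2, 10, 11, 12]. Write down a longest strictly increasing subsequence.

Patience tails give the LIS length; then backtrack through the dp parents:
5 → extends → [5]
9 → extends → [5, 9]
1 → replaces 5 → [1, 9]
4 → replaces 9 → [1, 4]
7 → extends → [1, 4, 7]
3 → replaces 4 → [1, 3, 7]
8 → extends → [1, 3, 7, 8]
6 → replaces 7 → [1, 3, 6, 8]
2 → replaces 3 → [1, 2, 6, 8]
10 → extends → [1, 2, 6, 8, 10]
11 → extends → [1, 2, 6, 8, 10, 11]
12 → extends → [1, 2, 6, 8, 10, 11, 12]
Length 7; one witness is 1, 4, 7, 8, 10, 11, 12.

1, 4, 7, 8, 10, 11, 12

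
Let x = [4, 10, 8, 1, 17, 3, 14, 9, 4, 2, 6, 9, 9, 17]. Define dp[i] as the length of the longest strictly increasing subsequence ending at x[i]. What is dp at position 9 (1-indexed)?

dp[i] = 1 + max{dp[j] : j<i, x[j]<x[i]} (or 1 if no such j):
i:      1  2  3  4  5  6  7  8  9 10 11 12 13 14
x[i]:   4 10  8  1 17  3 14  9  4  2  6  9  9 17
dp:     1  2  2  1  3  2  3  3  3  2  4  5  5  6
At index 9 the value is 3.

3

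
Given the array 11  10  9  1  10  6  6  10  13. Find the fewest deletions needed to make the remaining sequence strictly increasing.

Fewest deletions = n − (longest strictly increasing subsequence).
Patience tails:
11 → extends → [11]
10 → replaces 11 → [10]
9 → replaces 10 → [9]
1 → replaces 9 → [1]
10 → extends → [1, 10]
6 → replaces 10 → [1, 6]
6 → already a tail → [1, 6]
10 → extends → [1, 6, 10]
13 → extends → [1, 6, 10, 13]
Longest strictly increasing subsequence has length 4, so deletions = 9 − 4 = 5.

5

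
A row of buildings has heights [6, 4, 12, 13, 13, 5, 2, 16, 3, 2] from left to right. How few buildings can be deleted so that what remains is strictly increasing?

6

Fewest deletions = n − (longest strictly increasing subsequence).
Patience tails:
6 → extends → [6]
4 → replaces 6 → [4]
12 → extends → [4, 12]
13 → extends → [4, 12, 13]
13 → already a tail → [4, 12, 13]
5 → replaces 12 → [4, 5, 13]
2 → replaces 4 → [2, 5, 13]
16 → extends → [2, 5, 13, 16]
3 → replaces 5 → [2, 3, 13, 16]
2 → already a tail → [2, 3, 13, 16]
Longest strictly increasing subsequence has length 4, so deletions = 10 − 4 = 6.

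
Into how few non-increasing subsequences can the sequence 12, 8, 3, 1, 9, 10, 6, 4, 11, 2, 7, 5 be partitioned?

Place each on the leftmost legal pile:
12 → new pile 1 (tops now [12])
8 → pile 1 (tops now [8])
3 → pile 1 (tops now [3])
1 → pile 1 (tops now [1])
9 → new pile 2 (tops now [1, 9])
10 → new pile 3 (tops now [1, 9, 10])
6 → pile 2 (tops now [1, 6, 10])
4 → pile 2 (tops now [1, 4, 10])
11 → new pile 4 (tops now [1, 4, 10, 11])
2 → pile 2 (tops now [1, 2, 10, 11])
7 → pile 3 (tops now [1, 2, 7, 11])
5 → pile 3 (tops now [1, 2, 5, 11])
Four piles.

4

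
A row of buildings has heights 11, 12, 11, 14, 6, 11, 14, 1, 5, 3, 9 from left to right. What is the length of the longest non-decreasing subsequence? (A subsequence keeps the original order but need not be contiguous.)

4

Track the smallest tail for each achievable length (allowing ties):
11 → extends → [11]
12 → extends → [11, 12]
11 → replaces 12 → [11, 11]
14 → extends → [11, 11, 14]
6 → replaces 11 → [6, 11, 14]
11 → replaces 14 → [6, 11, 11]
14 → extends → [6, 11, 11, 14]
1 → replaces 6 → [1, 11, 11, 14]
5 → replaces 11 → [1, 5, 11, 14]
3 → replaces 5 → [1, 3, 11, 14]
9 → replaces 11 → [1, 3, 9, 14]
Four tails, so the longest non-decreasing subsequence has length 4 (e.g. 11, 12, 14, 14).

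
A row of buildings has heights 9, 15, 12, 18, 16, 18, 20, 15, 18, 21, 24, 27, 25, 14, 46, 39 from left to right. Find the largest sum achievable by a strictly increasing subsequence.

196

Let S[i] be the best sum of a strictly increasing subsequence ending at i:
i:       1   2   3   4   5   6   7   8   9  10  11  12  13  14  15  16
a[i]:    9  15  12  18  16  18  20  15  18  21  24  27  25  14  46  39
S:       9  24  21  42  40  58  78  36  58  99 123 150 148  35 196 189
Maximum is 196 (e.g. 9 + 15 + 16 + 18 + 20 + 21 + 24 + 27 + 46).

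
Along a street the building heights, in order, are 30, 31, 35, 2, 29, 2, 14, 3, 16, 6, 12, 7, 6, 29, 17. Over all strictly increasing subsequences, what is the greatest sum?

Let S[i] be the best sum of a strictly increasing subsequence ending at i:
i:      1  2  3  4  5  6  7  8  9 10 11 12 13 14 15
a[i]:  30 31 35  2 29  2 14  3 16  6 12  7  6 29 17
S:     30 61 96  2 31  2 16  5 32 11 23 18 11 61 49
Maximum is 96 (e.g. 30 + 31 + 35).

96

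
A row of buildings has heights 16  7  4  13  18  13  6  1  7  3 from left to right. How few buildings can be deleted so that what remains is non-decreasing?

7

Fewest deletions = n − (longest non-decreasing subsequence).
Patience tails:
16 → extends → [16]
7 → replaces 16 → [7]
4 → replaces 7 → [4]
13 → extends → [4, 13]
18 → extends → [4, 13, 18]
13 → replaces 18 → [4, 13, 13]
6 → replaces 13 → [4, 6, 13]
1 → replaces 4 → [1, 6, 13]
7 → replaces 13 → [1, 6, 7]
3 → replaces 6 → [1, 3, 7]
Longest non-decreasing subsequence has length 3, so deletions = 10 − 3 = 7.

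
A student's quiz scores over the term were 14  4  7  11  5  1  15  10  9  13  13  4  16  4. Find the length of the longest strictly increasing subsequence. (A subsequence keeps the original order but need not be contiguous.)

5

Track the smallest tail for each achievable length (strict):
14 → extends → [14]
4 → replaces 14 → [4]
7 → extends → [4, 7]
11 → extends → [4, 7, 11]
5 → replaces 7 → [4, 5, 11]
1 → replaces 4 → [1, 5, 11]
15 → extends → [1, 5, 11, 15]
10 → replaces 11 → [1, 5, 10, 15]
9 → replaces 10 → [1, 5, 9, 15]
13 → replaces 15 → [1, 5, 9, 13]
13 → already a tail → [1, 5, 9, 13]
4 → replaces 5 → [1, 4, 9, 13]
16 → extends → [1, 4, 9, 13, 16]
4 → already a tail → [1, 4, 9, 13, 16]
Five tails, so the longest strictly increasing subsequence has length 5 (e.g. 4, 7, 11, 15, 16).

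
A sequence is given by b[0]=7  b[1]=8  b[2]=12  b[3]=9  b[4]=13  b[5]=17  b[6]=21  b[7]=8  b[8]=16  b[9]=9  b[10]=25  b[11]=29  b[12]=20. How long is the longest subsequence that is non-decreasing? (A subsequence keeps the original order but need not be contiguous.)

8

Let dp[i] be the length of the longest such subsequence ending at index i:
i:      0  1  2  3  4  5  6  7  8  9 10 11 12
b[i]:   7  8 12  9 13 17 21  8 16  9 25 29 20
dp:     1  2  3  3  4  5  6  3  5  4  7  8  6
Maximum dp value is 8.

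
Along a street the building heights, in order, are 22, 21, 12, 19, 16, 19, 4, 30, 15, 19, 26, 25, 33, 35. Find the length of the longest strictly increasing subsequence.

6

Track the smallest tail for each achievable length (strict):
22 → extends → [22]
21 → replaces 22 → [21]
12 → replaces 21 → [12]
19 → extends → [12, 19]
16 → replaces 19 → [12, 16]
19 → extends → [12, 16, 19]
4 → replaces 12 → [4, 16, 19]
30 → extends → [4, 16, 19, 30]
15 → replaces 16 → [4, 15, 19, 30]
19 → already a tail → [4, 15, 19, 30]
26 → replaces 30 → [4, 15, 19, 26]
25 → replaces 26 → [4, 15, 19, 25]
33 → extends → [4, 15, 19, 25, 33]
35 → extends → [4, 15, 19, 25, 33, 35]
Six tails, so the longest strictly increasing subsequence has length 6 (e.g. 12, 16, 19, 30, 33, 35).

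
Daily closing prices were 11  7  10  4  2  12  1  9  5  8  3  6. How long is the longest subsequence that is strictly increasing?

3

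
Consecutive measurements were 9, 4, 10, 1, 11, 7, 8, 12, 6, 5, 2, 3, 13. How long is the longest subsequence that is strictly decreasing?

Negate each value so 'decreasing' becomes 'increasing', then run patience tails on the negated sequence:
-9 → extends → [-9]
-4 → extends → [-9, -4]
-10 → replaces -9 → [-10, -4]
-1 → extends → [-10, -4, -1]
-11 → replaces -10 → [-11, -4, -1]
-7 → replaces -4 → [-11, -7, -1]
-8 → replaces -7 → [-11, -8, -1]
-12 → replaces -11 → [-12, -8, -1]
-6 → replaces -1 → [-12, -8, -6]
-5 → extends → [-12, -8, -6, -5]
-2 → extends → [-12, -8, -6, -5, -2]
-3 → replaces -2 → [-12, -8, -6, -5, -3]
-13 → replaces -12 → [-13, -8, -6, -5, -3]
Five tails, so the longest strictly decreasing subsequence of the original has length 5.

5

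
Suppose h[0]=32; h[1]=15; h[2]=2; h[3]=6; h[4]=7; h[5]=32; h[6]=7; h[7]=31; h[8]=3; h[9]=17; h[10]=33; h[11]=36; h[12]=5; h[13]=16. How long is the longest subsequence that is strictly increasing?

Track the smallest tail for each achievable length (strict):
32 → extends → [32]
15 → replaces 32 → [15]
2 → replaces 15 → [2]
6 → extends → [2, 6]
7 → extends → [2, 6, 7]
32 → extends → [2, 6, 7, 32]
7 → already a tail → [2, 6, 7, 32]
31 → replaces 32 → [2, 6, 7, 31]
3 → replaces 6 → [2, 3, 7, 31]
17 → replaces 31 → [2, 3, 7, 17]
33 → extends → [2, 3, 7, 17, 33]
36 → extends → [2, 3, 7, 17, 33, 36]
5 → replaces 7 → [2, 3, 5, 17, 33, 36]
16 → replaces 17 → [2, 3, 5, 16, 33, 36]
Six tails, so the longest strictly increasing subsequence has length 6 (e.g. 2, 6, 7, 32, 33, 36).

6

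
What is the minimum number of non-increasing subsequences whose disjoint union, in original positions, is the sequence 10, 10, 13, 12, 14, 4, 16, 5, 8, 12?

4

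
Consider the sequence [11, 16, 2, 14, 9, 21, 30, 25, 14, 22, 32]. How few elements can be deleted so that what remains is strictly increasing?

Fewest deletions = n − (longest strictly increasing subsequence).
Patience tails:
11 → extends → [11]
16 → extends → [11, 16]
2 → replaces 11 → [2, 16]
14 → replaces 16 → [2, 14]
9 → replaces 14 → [2, 9]
21 → extends → [2, 9, 21]
30 → extends → [2, 9, 21, 30]
25 → replaces 30 → [2, 9, 21, 25]
14 → replaces 21 → [2, 9, 14, 25]
22 → replaces 25 → [2, 9, 14, 22]
32 → extends → [2, 9, 14, 22, 32]
Longest strictly increasing subsequence has length 5, so deletions = 11 − 5 = 6.

6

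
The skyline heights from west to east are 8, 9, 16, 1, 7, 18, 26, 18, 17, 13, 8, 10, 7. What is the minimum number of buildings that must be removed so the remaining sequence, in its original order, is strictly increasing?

Fewest deletions = n − (longest strictly increasing subsequence).
Patience tails:
8 → extends → [8]
9 → extends → [8, 9]
16 → extends → [8, 9, 16]
1 → replaces 8 → [1, 9, 16]
7 → replaces 9 → [1, 7, 16]
18 → extends → [1, 7, 16, 18]
26 → extends → [1, 7, 16, 18, 26]
18 → already a tail → [1, 7, 16, 18, 26]
17 → replaces 18 → [1, 7, 16, 17, 26]
13 → replaces 16 → [1, 7, 13, 17, 26]
8 → replaces 13 → [1, 7, 8, 17, 26]
10 → replaces 17 → [1, 7, 8, 10, 26]
7 → already a tail → [1, 7, 8, 10, 26]
Longest strictly increasing subsequence has length 5, so deletions = 13 − 5 = 8.

8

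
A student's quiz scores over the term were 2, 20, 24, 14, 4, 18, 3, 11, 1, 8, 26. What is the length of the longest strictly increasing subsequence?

Track the smallest tail for each achievable length (strict):
2 → extends → [2]
20 → extends → [2, 20]
24 → extends → [2, 20, 24]
14 → replaces 20 → [2, 14, 24]
4 → replaces 14 → [2, 4, 24]
18 → replaces 24 → [2, 4, 18]
3 → replaces 4 → [2, 3, 18]
11 → replaces 18 → [2, 3, 11]
1 → replaces 2 → [1, 3, 11]
8 → replaces 11 → [1, 3, 8]
26 → extends → [1, 3, 8, 26]
Four tails, so the longest strictly increasing subsequence has length 4 (e.g. 2, 20, 24, 26).

4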